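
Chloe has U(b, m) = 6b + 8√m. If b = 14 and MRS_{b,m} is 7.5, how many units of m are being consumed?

m = 25

MU_b = 6, MU_m = 8/(2√m).
MRS = 6 ÷ (8/(2√m)).
MRS depends only on m: 1.5·√m = 7.5 ⇒ √m = 7.5/1.5 = 5 ⇒ m = 25.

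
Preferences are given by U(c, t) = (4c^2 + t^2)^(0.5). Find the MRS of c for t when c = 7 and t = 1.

MRS = 28

For CES with ρ = 2, MRS = (4/1)·(t/c)^(-1).
At (7, 1): MRS = 28.
That is, one extra unit of c is worth 28 units of t at the margin.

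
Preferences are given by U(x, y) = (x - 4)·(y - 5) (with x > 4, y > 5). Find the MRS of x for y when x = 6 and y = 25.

MU_x = (y−5), MU_y = (x−4).
MRS = (y−5)/(x−4).
At (6, 25): MRS = 10.
So at (6, 25) the consumer would give up 10 units of y for one more unit of x.

MRS = 10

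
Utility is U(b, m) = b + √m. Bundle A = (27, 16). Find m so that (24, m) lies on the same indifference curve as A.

m = 49

U(27, 16) = 31.
Set U(24, m) = 31 and solve.
With b = 24: √m = 31 − 24 = 7, so √m = 7 and m = 49.
Check: U(24, 49) = 31.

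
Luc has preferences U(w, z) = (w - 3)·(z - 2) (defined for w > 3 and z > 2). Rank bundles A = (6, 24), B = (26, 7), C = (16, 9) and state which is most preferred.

Bundle B

Evaluate utility at each bundle:
U(A) = 66.
U(B) = 115.
U(C) = 91.
Highest utility is B, so B ≻ C ≻ A.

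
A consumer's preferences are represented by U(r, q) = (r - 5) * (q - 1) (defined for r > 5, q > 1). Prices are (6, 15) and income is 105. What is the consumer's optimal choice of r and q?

MU_r = (q−1), MU_q = (r−5).
MRS = (q−1)/(r−5).
Tangency: set MRS = p_r/p_q = 6/15 = 0.4.
So (q − 1)/(r − 5) = 0.4, i.e. (q − 1) = 0.4·(r − 5).
Rewrite the budget in excess-of-subsistence terms: 6·(r − 5) + 15·(q − 1) = 105 − 6·5 − 15·1 = 60.
Substituting, 12·(r − 5) = 60, so r − 5 = 5 and r* = 10.
Then q − 1 = 0.4·5 = 2, so q* = 3.

r* = 10, q* = 3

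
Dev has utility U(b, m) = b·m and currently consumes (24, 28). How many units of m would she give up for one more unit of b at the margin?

MRS = 7/6

MU_b = m and MU_m = b.
MRS = MU_b/MU_m = m/b.
At (24, 28): MRS = 7/6.
So at (24, 28) the consumer would give up 7/6 units of m for one more unit of b.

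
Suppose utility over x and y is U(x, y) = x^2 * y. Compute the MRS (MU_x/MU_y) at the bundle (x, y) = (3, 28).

MRS = 56/3

MU_x = 2·x·y and MU_y = x^2.
MRS = MU_x/MU_y = (2/1)·y/x.
At (3, 28): MRS = 56/3.
So at (3, 28) the consumer would give up 56/3 units of y for one more unit of x.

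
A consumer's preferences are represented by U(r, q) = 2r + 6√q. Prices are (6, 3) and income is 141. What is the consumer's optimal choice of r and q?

r* = 19, q* = 9

MU_r = 2, MU_q = 6/(2√q).
MRS = 2 ÷ (6/(2√q)).
Tangency: set MRS = p_r/p_q = 6/3 = 2.
MRS depends only on q: (2/3)·√q = 2 ⇒ √q = 2/(2/3) = 3 ⇒ q* = 9.
From the budget, 6·r = 141 − 3·9 = 114, so r* = 19.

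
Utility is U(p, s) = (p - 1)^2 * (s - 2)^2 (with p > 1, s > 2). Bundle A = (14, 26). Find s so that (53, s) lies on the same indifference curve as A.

s = 8

U(14, 26) = 97344.
Set U(53, s) = 97344 and solve.
With p = 53: (53 − 1)^2 = 2704, so (s − 2)^2 = 97344/2704 = 36.
Taking the square root (with s > 2): s − 2 = 6, so s = 8.
Check: U(53, 8) = 97344.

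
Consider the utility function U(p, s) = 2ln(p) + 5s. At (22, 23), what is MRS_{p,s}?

MRS = 1/55

MU_p = 2/p, MU_s = 5.
MRS = 2/p ÷ 5.
At (22, 23): MRS = 1/55.
So at (22, 23) the consumer would give up 1/55 units of s for one more unit of p.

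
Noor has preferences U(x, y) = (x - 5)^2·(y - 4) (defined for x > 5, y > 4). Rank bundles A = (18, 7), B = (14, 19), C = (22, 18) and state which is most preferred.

Evaluate utility at each bundle:
U(A) = 507.
U(B) = 1215.
U(C) = 4046.
Highest utility is C, so C ≻ B ≻ A.

Bundle C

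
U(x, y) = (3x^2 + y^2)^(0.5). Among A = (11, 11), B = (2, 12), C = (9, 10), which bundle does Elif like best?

Evaluate utility at each bundle:
U(A) = 22.000.
U(B) = 12.490.
U(C) = 18.520.
Highest utility is A, so A ≻ C ≻ B.

Bundle A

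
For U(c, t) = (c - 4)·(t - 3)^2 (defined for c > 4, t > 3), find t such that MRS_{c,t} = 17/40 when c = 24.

MU_c = (t−3)^2, MU_t = 2·(c−4)·(t−3).
MRS = (1/2)·(t−3)/(c−4).
Substitute c = 24: MRS = (t − 3)/40. Setting this equal to 17/40 gives t − 3 = (17/40)·40 = 17, so t = 20.

t = 20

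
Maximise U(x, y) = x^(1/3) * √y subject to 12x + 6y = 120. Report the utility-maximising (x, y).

x* = 4, y* = 12

MU_x = 1/3·x^(-2/3)·√y and MU_y = 0.5·x^(1/3)·y^(-0.5).
MRS = MU_x/MU_y = (2/3)·y/x.
Tangency: set MRS = p_x/p_y = 12/6 = 2.
So (2/3)·y/x = 2, i.e. y = 3·x.
Substitute into the budget 12·x + 6·y = 120: 30·x = 120, so x* = 4.
Then y* = 3·4 = 12.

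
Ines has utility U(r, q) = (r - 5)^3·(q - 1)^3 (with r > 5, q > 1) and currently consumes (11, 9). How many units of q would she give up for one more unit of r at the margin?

MU_r = 3·(r−5)^2·(q−1)^3, MU_q = 3·(r−5)^3·(q−1)^2.
MRS = (q−1)/(r−5).
At (11, 9): MRS = 4/3.
That is, one extra unit of r is worth 4/3 units of q at the margin.

MRS = 4/3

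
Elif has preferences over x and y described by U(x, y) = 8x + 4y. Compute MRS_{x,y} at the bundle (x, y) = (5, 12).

MRS = 2

MU_x = 8, MU_y = 4, so MRS = 8/4 = 2 at every bundle.
At (5, 12): MRS = 2.
That is, one extra unit of x is worth 2 units of y at the margin.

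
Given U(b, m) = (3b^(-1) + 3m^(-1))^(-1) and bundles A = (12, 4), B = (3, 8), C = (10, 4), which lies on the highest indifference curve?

Evaluate utility at each bundle:
U(A) = 1.000.
U(B) = 0.727.
U(C) = 0.952.
Highest utility is A, so A ≻ C ≻ B.

Bundle A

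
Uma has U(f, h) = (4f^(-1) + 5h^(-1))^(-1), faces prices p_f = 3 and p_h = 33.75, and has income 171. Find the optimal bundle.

For CES with ρ = -1, MRS = (4/5)·(h/f)^2.
Tangency: set MRS = p_f/p_h = 3/33.75 = 4/45.
So (h/f)^2 = 1/9; taking the square root, h/f = 1/3, i.e. h = (1/3)·f.
Substitute into the budget 3·f + 33.75·h = 171: 14.25·f = 171, so f* = 12 and h* = (1/3)·12 = 4.

f* = 12, h* = 4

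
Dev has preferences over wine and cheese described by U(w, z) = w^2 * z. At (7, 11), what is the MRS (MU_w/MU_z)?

MRS = 22/7

MU_w = 2·w·z and MU_z = w^2.
MRS = MU_w/MU_z = (2/1)·z/w.
At (7, 11): MRS = 22/7.
The indifference curve has slope −22/7 at this bundle.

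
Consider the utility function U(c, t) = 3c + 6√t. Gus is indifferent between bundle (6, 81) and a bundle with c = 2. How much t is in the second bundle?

U(6, 81) = 72.
Set U(2, t) = 72 and solve.
With c = 2: 6√t = 72 − 3·2 = 66, so √t = 11 and t = 121.
Check: U(2, 121) = 72.

t = 121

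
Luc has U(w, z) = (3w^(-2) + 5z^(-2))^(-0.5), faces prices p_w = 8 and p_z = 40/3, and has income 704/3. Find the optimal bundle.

w* = 11, z* = 11

For CES with ρ = -2, MRS = (3/5)·(z/w)^3.
Tangency: set MRS = p_w/p_z = 8/(40/3) = 0.6.
So (z/w)^3 = 1; taking the cube root, z/w = 1, i.e. z = w.
Substitute into the budget 8·w + (40/3)·z = 704/3: (64/3)·w = 704/3, so w* = 11 and z* = 11.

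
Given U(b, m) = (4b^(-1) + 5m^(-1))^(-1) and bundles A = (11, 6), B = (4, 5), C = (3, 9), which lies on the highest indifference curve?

Evaluate utility at each bundle:
U(A) = 0.835.
U(B) = 0.500.
U(C) = 0.529.
Highest utility is A, so A ≻ C ≻ B.

Bundle A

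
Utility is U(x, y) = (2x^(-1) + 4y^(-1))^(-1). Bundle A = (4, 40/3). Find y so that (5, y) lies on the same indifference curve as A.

U depends on (x, y) only through S = 2x^(-1) + 4y^(-1), so equal utility means equal S. At (4, 40/3): S = 0.8.
With x = 5: 2·5^(-1) = 0.4, so 4y^(-1) = 0.8 − 0.4 = 0.4, i.e. y^(-1) = 0.1.
Hence y = 1/0.1 = 10.
Check: U(5, 10) = 1.25.

y = 10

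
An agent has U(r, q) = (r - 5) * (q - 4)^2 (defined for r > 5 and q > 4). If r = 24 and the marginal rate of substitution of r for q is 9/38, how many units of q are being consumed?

MU_r = (q−4)^2, MU_q = 2·(r−5)·(q−4).
MRS = (1/2)·(q−4)/(r−5).
Substitute r = 24: MRS = (q − 4)/38. Setting this equal to 9/38 gives q − 4 = (9/38)·38 = 9, so q = 13.

q = 13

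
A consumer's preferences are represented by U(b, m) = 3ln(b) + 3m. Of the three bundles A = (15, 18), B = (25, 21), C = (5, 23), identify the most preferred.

Bundle C

Evaluate utility at each bundle:
U(A) = 62.124.
U(B) = 72.657.
U(C) = 73.828.
Highest utility is C, so C ≻ B ≻ A.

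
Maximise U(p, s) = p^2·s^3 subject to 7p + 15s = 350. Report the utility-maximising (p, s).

MU_p = 2·p·s^3 and MU_s = 3·p^2·s^2.
MRS = MU_p/MU_s = (2/3)·s/p.
Tangency: set MRS = p_p/p_s = 7/15.
So (2/3)·s/p = 7/15, i.e. s = 0.7·p.
Substitute into the budget 7·p + 15·s = 350: 17.5·p = 350, so p* = 20.
Then s* = 0.7·20 = 14.

p* = 20, s* = 14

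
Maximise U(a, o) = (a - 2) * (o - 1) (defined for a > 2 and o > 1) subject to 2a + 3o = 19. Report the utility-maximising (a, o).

MU_a = (o−1), MU_o = (a−2).
MRS = (o−1)/(a−2).
Tangency: set MRS = p_a/p_o = 2/3.
So (o − 1)/(a − 2) = 2/3, i.e. (o − 1) = (2/3)·(a − 2).
Rewrite the budget in excess-of-subsistence terms: 2·(a − 2) + 3·(o − 1) = 19 − 2·2 − 3·1 = 12.
Substituting, 4·(a − 2) = 12, so a − 2 = 3 and a* = 5.
Then o − 1 = (2/3)·3 = 2, so o* = 3.

a* = 5, o* = 3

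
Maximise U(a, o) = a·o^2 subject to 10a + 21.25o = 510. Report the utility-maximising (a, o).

a* = 17, o* = 16

MU_a = o^2 and MU_o = 2·a·o.
MRS = MU_a/MU_o = (1/2)·o/a.
Tangency: set MRS = p_a/p_o = 10/21.25 = 8/17.
So (1/2)·o/a = 8/17, i.e. o = (16/17)·a.
Substitute into the budget 10·a + 21.25·o = 510: 30·a = 510, so a* = 17.
Then o* = (16/17)·17 = 16.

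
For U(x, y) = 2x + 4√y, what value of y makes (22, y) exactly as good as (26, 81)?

U(26, 81) = 88.
Set U(22, y) = 88 and solve.
With x = 22: 4√y = 88 − 2·22 = 44, so √y = 11 and y = 121.
Check: U(22, 121) = 88.

y = 121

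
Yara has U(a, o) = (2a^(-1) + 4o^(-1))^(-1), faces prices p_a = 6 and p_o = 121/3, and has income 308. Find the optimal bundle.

For CES with ρ = -1, MRS = (2/4)·(o/a)^2.
Tangency: set MRS = p_a/p_o = 6/(121/3) = 18/121.
So (o/a)^2 = 36/121; taking the square root, o/a = 6/11, i.e. o = (6/11)·a.
Substitute into the budget 6·a + (121/3)·o = 308: 28·a = 308, so a* = 11 and o* = (6/11)·11 = 6.

a* = 11, o* = 6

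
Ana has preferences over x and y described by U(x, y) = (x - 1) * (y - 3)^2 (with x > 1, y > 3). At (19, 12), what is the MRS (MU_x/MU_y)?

MU_x = (y−3)^2, MU_y = 2·(x−1)·(y−3).
MRS = (1/2)·(y−3)/(x−1).
At (19, 12): MRS = 0.25.
The indifference curve has slope −0.25 at this bundle.

MRS = 0.25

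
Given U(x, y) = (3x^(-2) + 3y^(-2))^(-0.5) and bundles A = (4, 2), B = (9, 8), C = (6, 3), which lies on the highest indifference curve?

Bundle B

Evaluate utility at each bundle:
U(A) = 1.033.
U(B) = 3.452.
U(C) = 1.549.
Highest utility is B, so B ≻ C ≻ A.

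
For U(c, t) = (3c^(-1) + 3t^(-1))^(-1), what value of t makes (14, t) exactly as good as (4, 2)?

U depends on (c, t) only through S = 3c^(-1) + 3t^(-1), so equal utility means equal S. At (4, 2): S = 2.25.
With c = 14: 3·14^(-1) = 3/14, so 3t^(-1) = 2.25 − 3/14 = 57/28, i.e. t^(-1) = 19/28.
Hence t = 1/(19/28) = 28/19.
Check: U(14, 28/19) = 0.4444.

t = 28/19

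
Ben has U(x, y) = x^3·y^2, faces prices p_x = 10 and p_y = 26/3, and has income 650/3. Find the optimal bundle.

MU_x = 3·x^2·y^2 and MU_y = 2·x^3·y.
MRS = MU_x/MU_y = (3/2)·y/x.
Tangency: set MRS = p_x/p_y = 10/(26/3) = 15/13.
So (3/2)·y/x = 15/13, i.e. y = (10/13)·x.
Substitute into the budget 10·x + (26/3)·y = 650/3: (50/3)·x = 650/3, so x* = 13.
Then y* = (10/13)·13 = 10.

x* = 13, y* = 10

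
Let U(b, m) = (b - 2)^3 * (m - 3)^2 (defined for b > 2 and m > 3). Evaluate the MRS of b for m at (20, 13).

MRS = 5/6

MU_b = 3·(b−2)^2·(m−3)^2, MU_m = 2·(b−2)^3·(m−3).
MRS = (3/2)·(m−3)/(b−2).
At (20, 13): MRS = 5/6.
That is, one extra unit of b is worth 5/6 units of m at the margin.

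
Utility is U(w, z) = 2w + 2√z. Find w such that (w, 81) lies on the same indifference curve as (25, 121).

U(25, 121) = 72.
Set U(w, 81) = 72 and solve.
With z = 81: √81 = 9, so 2w = 72 − 2·9 = 54 and w = 27.
Check: U(27, 81) = 72.

w = 27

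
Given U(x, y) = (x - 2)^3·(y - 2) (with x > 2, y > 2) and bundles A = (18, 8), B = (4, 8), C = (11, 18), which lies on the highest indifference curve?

Bundle A

Evaluate utility at each bundle:
U(A) = 24576.
U(B) = 48.
U(C) = 11664.
Highest utility is A, so A ≻ C ≻ B.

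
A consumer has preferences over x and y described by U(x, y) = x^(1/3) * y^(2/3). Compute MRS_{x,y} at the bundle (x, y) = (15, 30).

MU_x = 1/3·x^(-2/3)·y^(2/3) and MU_y = 2/3·x^(1/3)·y^(-1/3).
MRS = MU_x/MU_y = (0.5)·y/x.
At (15, 30): MRS = 1.
The indifference curve has slope −1 at this bundle.

MRS = 1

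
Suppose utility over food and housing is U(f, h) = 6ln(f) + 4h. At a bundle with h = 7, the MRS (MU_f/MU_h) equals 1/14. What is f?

MU_f = 6/f, MU_h = 4.
MRS = 6/f ÷ 4.
MRS depends only on f: 1.5/f = 1/14 ⇒ f = 1.5/(1/14) = 21.

f = 21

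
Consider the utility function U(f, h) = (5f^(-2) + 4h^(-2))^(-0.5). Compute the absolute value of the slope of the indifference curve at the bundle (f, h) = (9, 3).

MRS = 5/108

For CES with ρ = -2, MRS = (5/4)·(h/f)^3.
At (9, 3): MRS = 5/108.
So at (9, 3) the consumer would give up 5/108 units of h for one more unit of f.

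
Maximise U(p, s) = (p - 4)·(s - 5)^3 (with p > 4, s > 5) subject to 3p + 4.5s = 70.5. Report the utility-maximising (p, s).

MU_p = (s−5)^3, MU_s = 3·(p−4)·(s−5)^2.
MRS = (1/3)·(s−5)/(p−4).
Tangency: set MRS = p_p/p_s = 3/4.5 = 2/3.
So (1/3)·(s − 5)/(p − 4) = 2/3, i.e. (s − 5) = 2·(p − 4).
Rewrite the budget in excess-of-subsistence terms: 3·(p − 4) + 4.5·(s − 5) = 70.5 − 3·4 − 4.5·5 = 36.
Substituting, 12·(p − 4) = 36, so p − 4 = 3 and p* = 7.
Then s − 5 = 2·3 = 6, so s* = 11.

p* = 7, s* = 11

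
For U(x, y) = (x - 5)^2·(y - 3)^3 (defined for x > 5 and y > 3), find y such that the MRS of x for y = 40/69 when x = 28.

MU_x = 2·(x−5)·(y−3)^3, MU_y = 3·(x−5)^2·(y−3)^2.
MRS = (2/3)·(y−3)/(x−5).
Substitute x = 28: MRS = (y − 3)/34.5. Setting this equal to 40/69 gives y − 3 = (40/69)·34.5 = 20, so y = 23.

y = 23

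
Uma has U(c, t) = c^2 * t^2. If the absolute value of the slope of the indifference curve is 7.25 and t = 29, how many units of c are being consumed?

MU_c = 2·c·t^2 and MU_t = 2·c^2·t.
MRS = MU_c/MU_t = t/c.
Substitute t = 29: MRS = 29/c. Setting 29/c = 7.25 gives c = 29/7.25 = 4.

c = 4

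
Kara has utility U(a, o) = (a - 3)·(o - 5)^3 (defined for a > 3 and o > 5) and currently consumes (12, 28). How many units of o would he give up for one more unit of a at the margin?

MU_a = (o−5)^3, MU_o = 3·(a−3)·(o−5)^2.
MRS = (1/3)·(o−5)/(a−3).
At (12, 28): MRS = 23/27.
The indifference curve has slope −23/27 at this bundle.

MRS = 23/27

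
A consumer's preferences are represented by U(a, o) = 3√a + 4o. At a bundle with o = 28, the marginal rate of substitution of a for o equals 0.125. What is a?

a = 9

MU_a = 3/(2√a), MU_o = 4.
MRS = 3/(2√a) ÷ 4.
MRS depends only on a: 0.375/√a = 0.125 ⇒ √a = 0.375/0.125 = 3 ⇒ a = 9.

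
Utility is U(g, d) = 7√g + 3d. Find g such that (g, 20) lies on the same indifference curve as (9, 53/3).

g = 4

U(9, 53/3) = 74.
Set U(g, 20) = 74 and solve.
With d = 20: 7√g = 74 − 3·20 = 14, so √g = 2 and g = 4.
Check: U(4, 20) = 74.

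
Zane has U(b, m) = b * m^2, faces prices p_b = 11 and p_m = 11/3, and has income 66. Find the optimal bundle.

b* = 2, m* = 12

MU_b = m^2 and MU_m = 2·b·m.
MRS = MU_b/MU_m = (1/2)·m/b.
Tangency: set MRS = p_b/p_m = 11/(11/3) = 3.
So (1/2)·m/b = 3, i.e. m = 6·b.
Substitute into the budget 11·b + (11/3)·m = 66: 33·b = 66, so b* = 2.
Then m* = 6·2 = 12.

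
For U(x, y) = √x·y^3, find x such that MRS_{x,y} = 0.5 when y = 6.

MU_x = 0.5·x^(-0.5)·y^3 and MU_y = 3·√x·y^2.
MRS = MU_x/MU_y = (1/6)·y/x.
Substitute y = 6: MRS = 1/x. Setting 1/x = 0.5 gives x = 1/0.5 = 2.

x = 2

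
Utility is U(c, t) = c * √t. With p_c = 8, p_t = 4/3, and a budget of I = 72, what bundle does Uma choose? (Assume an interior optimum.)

MU_c = √t and MU_t = 0.5·c·t^(-0.5).
MRS = MU_c/MU_t = (2)·t/c.
Tangency: set MRS = p_c/p_t = 8/(4/3) = 6.
So (2)·t/c = 6, i.e. t = 3·c.
Substitute into the budget 8·c + (4/3)·t = 72: 12·c = 72, so c* = 6.
Then t* = 3·6 = 18.

c* = 6, t* = 18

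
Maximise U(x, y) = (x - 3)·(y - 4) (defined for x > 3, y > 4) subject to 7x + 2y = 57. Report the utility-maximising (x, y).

x* = 5, y* = 11

MU_x = (y−4), MU_y = (x−3).
MRS = (y−4)/(x−3).
Tangency: set MRS = p_x/p_y = 7/2 = 3.5.
So (y − 4)/(x − 3) = 3.5, i.e. (y − 4) = 3.5·(x − 3).
Rewrite the budget in excess-of-subsistence terms: 7·(x − 3) + 2·(y − 4) = 57 − 7·3 − 2·4 = 28.
Substituting, 14·(x − 3) = 28, so x − 3 = 2 and x* = 5.
Then y − 4 = 3.5·2 = 7, so y* = 11.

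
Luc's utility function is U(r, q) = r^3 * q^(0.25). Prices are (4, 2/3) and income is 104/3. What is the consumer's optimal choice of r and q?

MU_r = 3·r^2·q^(0.25) and MU_q = 0.25·r^3·q^(-0.75).
MRS = MU_r/MU_q = (12)·q/r.
Tangency: set MRS = p_r/p_q = 4/(2/3) = 6.
So (12)·q/r = 6, i.e. q = 0.5·r.
Substitute into the budget 4·r + (2/3)·q = 104/3: (13/3)·r = 104/3, so r* = 8.
Then q* = 0.5·8 = 4.

r* = 8, q* = 4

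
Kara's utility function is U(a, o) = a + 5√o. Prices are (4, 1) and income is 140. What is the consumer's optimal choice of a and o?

a* = 10, o* = 100

MU_a = 1, MU_o = 5/(2√o).
MRS = 1 ÷ (5/(2√o)).
Tangency: set MRS = p_a/p_o = 4/1 = 4.
MRS depends only on o: 0.4·√o = 4 ⇒ √o = 4/0.4 = 10 ⇒ o* = 100.
From the budget, 4·a = 140 − 1·100 = 40, so a* = 10.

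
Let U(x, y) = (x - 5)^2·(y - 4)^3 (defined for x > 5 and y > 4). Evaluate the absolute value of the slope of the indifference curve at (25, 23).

MRS = 19/30

MU_x = 2·(x−5)·(y−4)^3, MU_y = 3·(x−5)^2·(y−4)^2.
MRS = (2/3)·(y−4)/(x−5).
At (25, 23): MRS = 19/30.
So at (25, 23) the consumer would give up 19/30 units of y for one more unit of x.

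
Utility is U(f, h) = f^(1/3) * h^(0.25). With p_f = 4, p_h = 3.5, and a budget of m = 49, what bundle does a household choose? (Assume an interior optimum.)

MU_f = 1/3·f^(-2/3)·h^(0.25) and MU_h = 0.25·f^(1/3)·h^(-0.75).
MRS = MU_f/MU_h = (4/3)·h/f.
Tangency: set MRS = p_f/p_h = 4/3.5 = 8/7.
So (4/3)·h/f = 8/7, i.e. h = (6/7)·f.
Substitute into the budget 4·f + 3.5·h = 49: 7·f = 49, so f* = 7.
Then h* = (6/7)·7 = 6.

f* = 7, h* = 6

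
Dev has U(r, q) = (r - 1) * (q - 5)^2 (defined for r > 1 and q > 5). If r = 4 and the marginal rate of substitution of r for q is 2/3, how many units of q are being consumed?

MU_r = (q−5)^2, MU_q = 2·(r−1)·(q−5).
MRS = (1/2)·(q−5)/(r−1).
Substitute r = 4: MRS = (q − 5)/6. Setting this equal to 2/3 gives q − 5 = (2/3)·6 = 4, so q = 9.

q = 9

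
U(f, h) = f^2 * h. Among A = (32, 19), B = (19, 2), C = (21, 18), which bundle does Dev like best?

Bundle A

Evaluate utility at each bundle:
U(A) = 19456.
U(B) = 722.
U(C) = 7938.
Highest utility is A, so A ≻ C ≻ B.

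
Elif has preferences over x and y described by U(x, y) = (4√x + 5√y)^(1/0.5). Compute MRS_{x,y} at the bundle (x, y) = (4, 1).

MRS = 0.4

For CES with ρ = 0.5, MRS = (4/5)·√(y/x).
At (4, 1): MRS = 0.4.
That is, one extra unit of x is worth 0.4 units of y at the margin.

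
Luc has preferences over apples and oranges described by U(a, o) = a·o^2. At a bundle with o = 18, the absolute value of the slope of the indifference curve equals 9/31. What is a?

MU_a = o^2 and MU_o = 2·a·o.
MRS = MU_a/MU_o = (1/2)·o/a.
Substitute o = 18: MRS = 9/a. Setting 9/a = 9/31 gives a = 9/(9/31) = 31.

a = 31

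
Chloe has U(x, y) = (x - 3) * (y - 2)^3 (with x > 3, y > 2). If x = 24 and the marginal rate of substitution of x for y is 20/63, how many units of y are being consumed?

y = 22

MU_x = (y−2)^3, MU_y = 3·(x−3)·(y−2)^2.
MRS = (1/3)·(y−2)/(x−3).
Substitute x = 24: MRS = (y − 2)/63. Setting this equal to 20/63 gives y − 2 = (20/63)·63 = 20, so y = 22.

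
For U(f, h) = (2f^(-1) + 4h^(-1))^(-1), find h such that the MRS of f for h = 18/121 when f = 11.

h = 6

For CES with ρ = -1, MRS = (2/4)·(h/f)^2.
Setting (2/4)·(h/11)^2 = 18/121 gives (h/11)^2 = 36/121, so h/11 = 6/11 and h = 6.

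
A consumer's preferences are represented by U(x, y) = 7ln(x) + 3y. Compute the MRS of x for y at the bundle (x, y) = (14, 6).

MU_x = 7/x, MU_y = 3.
MRS = 7/x ÷ 3.
At (14, 6): MRS = 1/6.
The indifference curve has slope −1/6 at this bundle.

MRS = 1/6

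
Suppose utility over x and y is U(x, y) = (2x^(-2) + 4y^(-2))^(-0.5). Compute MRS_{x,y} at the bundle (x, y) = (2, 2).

MRS = 0.5

For CES with ρ = -2, MRS = (2/4)·(y/x)^3.
At (2, 2): MRS = 0.5.
The indifference curve has slope −0.5 at this bundle.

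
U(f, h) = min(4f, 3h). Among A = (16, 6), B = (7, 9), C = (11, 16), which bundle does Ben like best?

Evaluate utility at each bundle:
U(A) = 18.
U(B) = 27.
U(C) = 44.
Highest utility is C, so C ≻ B ≻ A.

Bundle C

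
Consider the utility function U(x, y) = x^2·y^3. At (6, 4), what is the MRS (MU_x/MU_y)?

MU_x = 2·x·y^3 and MU_y = 3·x^2·y^2.
MRS = MU_x/MU_y = (2/3)·y/x.
At (6, 4): MRS = 4/9.
The indifference curve has slope −4/9 at this bundle.

MRS = 4/9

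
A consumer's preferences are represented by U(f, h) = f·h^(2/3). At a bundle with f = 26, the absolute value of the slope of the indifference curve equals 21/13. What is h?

h = 28

MU_f = h^(2/3) and MU_h = 2/3·f·h^(-1/3).
MRS = MU_f/MU_h = (1.5)·h/f.
Substitute f = 26: MRS = h/(52/3). Setting h/(52/3) = 21/13 gives h = (21/13)·(52/3) = 28.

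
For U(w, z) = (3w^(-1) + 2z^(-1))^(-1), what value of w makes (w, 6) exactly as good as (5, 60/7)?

w = 6

U depends on (w, z) only through S = 3w^(-1) + 2z^(-1), so equal utility means equal S. At (5, 60/7): S = 5/6.
With z = 6: 2·6^(-1) = 1/3, so 3w^(-1) = 5/6 − 1/3 = 0.5, i.e. w^(-1) = 1/6.
Hence w = 1/(1/6) = 6.
Check: U(6, 6) = 1.2.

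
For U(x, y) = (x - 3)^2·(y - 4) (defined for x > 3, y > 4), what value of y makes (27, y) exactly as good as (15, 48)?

U(15, 48) = 6336.
Set U(27, y) = 6336 and solve.
With x = 27: (27 − 3)^2 = 576, so (y − 4) = 6336/576 = 11.
So y = 4 + 11 = 15.
Check: U(27, 15) = 6336.

y = 15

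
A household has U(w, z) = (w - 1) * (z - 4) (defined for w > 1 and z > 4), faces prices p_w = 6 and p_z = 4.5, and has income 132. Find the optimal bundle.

w* = 10, z* = 16

MU_w = (z−4), MU_z = (w−1).
MRS = (z−4)/(w−1).
Tangency: set MRS = p_w/p_z = 6/4.5 = 4/3.
So (z − 4)/(w − 1) = 4/3, i.e. (z − 4) = (4/3)·(w − 1).
Rewrite the budget in excess-of-subsistence terms: 6·(w − 1) + 4.5·(z − 4) = 132 − 6·1 − 4.5·4 = 108.
Substituting, 12·(w − 1) = 108, so w − 1 = 9 and w* = 10.
Then z − 4 = (4/3)·9 = 12, so z* = 16.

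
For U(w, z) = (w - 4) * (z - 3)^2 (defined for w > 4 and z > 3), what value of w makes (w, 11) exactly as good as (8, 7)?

w = 5

U(8, 7) = 64.
Set U(w, 11) = 64 and solve.
With z = 11: (11 − 3)^2 = 64, so (w − 4) = 64/64 = 1.
So w = 4 + 1 = 5.
Check: U(5, 11) = 64.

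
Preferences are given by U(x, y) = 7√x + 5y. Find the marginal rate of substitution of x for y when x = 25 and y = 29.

MU_x = 7/(2√x), MU_y = 5.
MRS = 7/(2√x) ÷ 5.
At (25, 29): MRS = 7/50.
So at (25, 29) the consumer would give up 7/50 units of y for one more unit of x.

MRS = 7/50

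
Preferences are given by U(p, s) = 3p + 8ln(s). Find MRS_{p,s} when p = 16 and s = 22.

MU_p = 3, MU_s = 8/s.
MRS = 3 ÷ (8/s).
At (16, 22): MRS = 8.25.
So at (16, 22) the consumer would give up 8.25 units of s for one more unit of p.

MRS = 8.25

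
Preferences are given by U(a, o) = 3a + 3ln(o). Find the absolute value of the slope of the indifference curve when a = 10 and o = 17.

MU_a = 3, MU_o = 3/o.
MRS = 3 ÷ (3/o).
At (10, 17): MRS = 17.
That is, one extra unit of a is worth 17 units of o at the margin.

MRS = 17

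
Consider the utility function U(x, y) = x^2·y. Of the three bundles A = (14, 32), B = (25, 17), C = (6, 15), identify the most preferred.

Evaluate utility at each bundle:
U(A) = 6272.
U(B) = 10625.
U(C) = 540.
Highest utility is B, so B ≻ A ≻ C.

Bundle B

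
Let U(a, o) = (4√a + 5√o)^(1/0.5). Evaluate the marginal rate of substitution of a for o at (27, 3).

MRS = 4/15

For CES with ρ = 0.5, MRS = (4/5)·√(o/a).
At (27, 3): MRS = 4/15.
The indifference curve has slope −4/15 at this bundle.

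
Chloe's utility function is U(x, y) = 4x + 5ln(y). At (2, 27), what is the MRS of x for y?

MRS = 21.6

MU_x = 4, MU_y = 5/y.
MRS = 4 ÷ (5/y).
At (2, 27): MRS = 21.6.
So at (2, 27) the consumer would give up 21.6 units of y for one more unit of x.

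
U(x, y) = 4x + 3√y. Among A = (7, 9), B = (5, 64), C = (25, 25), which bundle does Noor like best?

Bundle C

Evaluate utility at each bundle:
U(A) = 37.000.
U(B) = 44.000.
U(C) = 115.000.
Highest utility is C, so C ≻ B ≻ A.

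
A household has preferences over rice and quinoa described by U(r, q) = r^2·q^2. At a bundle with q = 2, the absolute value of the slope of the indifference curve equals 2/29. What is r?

r = 29

MU_r = 2·r·q^2 and MU_q = 2·r^2·q.
MRS = MU_r/MU_q = q/r.
Substitute q = 2: MRS = 2/r. Setting 2/r = 2/29 gives r = 2/(2/29) = 29.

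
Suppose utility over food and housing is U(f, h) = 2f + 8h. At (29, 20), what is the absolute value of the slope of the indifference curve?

MRS = 0.25

MU_f = 2, MU_h = 8, so MRS = 2/8 = 0.25 at every bundle.
At (29, 20): MRS = 0.25.
The indifference curve has slope −0.25 at this bundle.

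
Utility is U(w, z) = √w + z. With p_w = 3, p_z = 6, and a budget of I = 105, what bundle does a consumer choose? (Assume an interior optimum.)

MU_w = 1/(2√w), MU_z = 1.
MRS = 1/(2√w) ÷ 1.
Tangency: set MRS = p_w/p_z = 3/6 = 0.5.
MRS depends only on w: 0.5/√w = 0.5 ⇒ √w = 0.5/0.5 = 1 ⇒ w* = 1.
From the budget, 6·z = 105 − 3·1 = 102, so z* = 17.

w* = 1, z* = 17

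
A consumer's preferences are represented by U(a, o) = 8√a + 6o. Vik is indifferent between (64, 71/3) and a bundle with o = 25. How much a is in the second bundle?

a = 49

U(64, 71/3) = 206.
Set U(a, 25) = 206 and solve.
With o = 25: 8√a = 206 − 6·25 = 56, so √a = 7 and a = 49.
Check: U(49, 25) = 206.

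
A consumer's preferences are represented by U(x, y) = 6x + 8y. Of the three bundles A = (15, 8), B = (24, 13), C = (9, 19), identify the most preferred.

Bundle B

Evaluate utility at each bundle:
U(A) = 154.
U(B) = 248.
U(C) = 206.
Highest utility is B, so B ≻ C ≻ A.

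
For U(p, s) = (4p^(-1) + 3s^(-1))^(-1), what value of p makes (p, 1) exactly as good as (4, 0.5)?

p = 1

U depends on (p, s) only through S = 4p^(-1) + 3s^(-1), so equal utility means equal S. At (4, 0.5): S = 7.
With s = 1: 3·1^(-1) = 3, so 4p^(-1) = 7 − 3 = 4, i.e. p^(-1) = 1.
Hence p = 1/1 = 1.
Check: U(1, 1) = 0.1429.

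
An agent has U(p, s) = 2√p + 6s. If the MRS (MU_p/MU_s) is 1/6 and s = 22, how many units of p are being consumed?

p = 1

MU_p = 2/(2√p), MU_s = 6.
MRS = 2/(2√p) ÷ 6.
MRS depends only on p: (1/6)/√p = 1/6 ⇒ √p = (1/6)/(1/6) = 1 ⇒ p = 1.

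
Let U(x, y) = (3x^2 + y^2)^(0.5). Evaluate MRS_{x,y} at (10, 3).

MRS = 10

For CES with ρ = 2, MRS = (3/1)·(y/x)^(-1).
At (10, 3): MRS = 10.
So at (10, 3) the consumer would give up 10 units of y for one more unit of x.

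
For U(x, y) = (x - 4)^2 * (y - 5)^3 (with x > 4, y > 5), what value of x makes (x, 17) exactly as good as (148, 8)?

U(148, 8) = 559872.
Set U(x, 17) = 559872 and solve.
With y = 17: (17 − 5)^3 = 1728, so (x − 4)^2 = 559872/1728 = 324.
Taking the square root (with x > 4): x − 4 = 18, so x = 22.
Check: U(22, 17) = 559872.

x = 22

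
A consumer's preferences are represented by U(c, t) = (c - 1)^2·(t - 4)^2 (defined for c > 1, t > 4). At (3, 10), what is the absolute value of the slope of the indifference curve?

MU_c = 2·(c−1)·(t−4)^2, MU_t = 2·(c−1)^2·(t−4).
MRS = (t−4)/(c−1).
At (3, 10): MRS = 3.
The indifference curve has slope −3 at this bundle.

MRS = 3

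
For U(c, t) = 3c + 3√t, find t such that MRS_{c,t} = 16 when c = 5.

t = 64

MU_c = 3, MU_t = 3/(2√t).
MRS = 3 ÷ (3/(2√t)).
MRS depends only on t: 2·√t = 16 ⇒ √t = 16/2 = 8 ⇒ t = 64.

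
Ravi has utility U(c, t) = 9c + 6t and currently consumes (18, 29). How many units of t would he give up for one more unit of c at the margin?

MRS = 1.5

MU_c = 9, MU_t = 6, so MRS = 9/6 = 1.5 at every bundle.
At (18, 29): MRS = 1.5.
That is, one extra unit of c is worth 1.5 units of t at the margin.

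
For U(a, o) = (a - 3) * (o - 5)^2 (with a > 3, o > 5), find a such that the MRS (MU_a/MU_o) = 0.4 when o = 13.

a = 13

MU_a = (o−5)^2, MU_o = 2·(a−3)·(o−5).
MRS = (1/2)·(o−5)/(a−3).
Substitute o = 13: MRS = 4/(a − 3). Setting this equal to 0.4 gives a − 3 = 4/0.4 = 10, so a = 13.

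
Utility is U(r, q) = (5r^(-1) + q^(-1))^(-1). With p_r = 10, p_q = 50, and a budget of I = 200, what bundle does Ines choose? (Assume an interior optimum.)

For CES with ρ = -1, MRS = (5/1)·(q/r)^2.
Tangency: set MRS = p_r/p_q = 10/50 = 0.2.
So (q/r)^2 = 1/25; taking the square root, q/r = 0.2, i.e. q = 0.2·r.
Substitute into the budget 10·r + 50·q = 200: 20·r = 200, so r* = 10 and q* = 0.2·10 = 2.

r* = 10, q* = 2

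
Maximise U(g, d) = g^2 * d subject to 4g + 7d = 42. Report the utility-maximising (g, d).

MU_g = 2·g·d and MU_d = g^2.
MRS = MU_g/MU_d = (2/1)·d/g.
Tangency: set MRS = p_g/p_d = 4/7.
So (2/1)·d/g = 4/7, i.e. d = (2/7)·g.
Substitute into the budget 4·g + 7·d = 42: 6·g = 42, so g* = 7.
Then d* = (2/7)·7 = 2.

g* = 7, d* = 2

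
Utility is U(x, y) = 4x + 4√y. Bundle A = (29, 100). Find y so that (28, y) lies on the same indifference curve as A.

y = 121

U(29, 100) = 156.
Set U(28, y) = 156 and solve.
With x = 28: 4√y = 156 − 4·28 = 44, so √y = 11 and y = 121.
Check: U(28, 121) = 156.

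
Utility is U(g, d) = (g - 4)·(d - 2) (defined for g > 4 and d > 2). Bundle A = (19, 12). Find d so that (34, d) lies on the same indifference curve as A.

d = 7

U(19, 12) = 150.
Set U(34, d) = 150 and solve.
With g = 34: (34 − 4) = 30, so (d − 2) = 150/30 = 5.
So d = 2 + 5 = 7.
Check: U(34, 7) = 150.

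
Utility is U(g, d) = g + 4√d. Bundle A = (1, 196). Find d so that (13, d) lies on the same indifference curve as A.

d = 121

U(1, 196) = 57.
Set U(13, d) = 57 and solve.
With g = 13: 4√d = 57 − 13 = 44, so √d = 11 and d = 121.
Check: U(13, 121) = 57.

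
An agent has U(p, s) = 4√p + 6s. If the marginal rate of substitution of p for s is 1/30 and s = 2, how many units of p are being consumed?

p = 100

MU_p = 4/(2√p), MU_s = 6.
MRS = 4/(2√p) ÷ 6.
MRS depends only on p: (1/3)/√p = 1/30 ⇒ √p = (1/3)/(1/30) = 10 ⇒ p = 100.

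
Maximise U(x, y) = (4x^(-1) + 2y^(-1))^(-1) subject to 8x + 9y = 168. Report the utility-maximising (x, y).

For CES with ρ = -1, MRS = (4/2)·(y/x)^2.
Tangency: set MRS = p_x/p_y = 8/9.
So (y/x)^2 = 4/9; taking the square root, y/x = 2/3, i.e. y = (2/3)·x.
Substitute into the budget 8·x + 9·y = 168: 14·x = 168, so x* = 12 and y* = (2/3)·12 = 8.

x* = 12, y* = 8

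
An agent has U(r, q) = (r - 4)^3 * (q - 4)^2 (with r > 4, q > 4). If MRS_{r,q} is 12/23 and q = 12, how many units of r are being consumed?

MU_r = 3·(r−4)^2·(q−4)^2, MU_q = 2·(r−4)^3·(q−4).
MRS = (3/2)·(q−4)/(r−4).
Substitute q = 12: MRS = 12/(r − 4). Setting this equal to 12/23 gives r − 4 = 12/(12/23) = 23, so r = 27.

r = 27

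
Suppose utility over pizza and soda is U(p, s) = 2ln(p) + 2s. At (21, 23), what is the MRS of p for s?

MU_p = 2/p, MU_s = 2.
MRS = 2/p ÷ 2.
At (21, 23): MRS = 1/21.
So at (21, 23) the consumer would give up 1/21 units of s for one more unit of p.

MRS = 1/21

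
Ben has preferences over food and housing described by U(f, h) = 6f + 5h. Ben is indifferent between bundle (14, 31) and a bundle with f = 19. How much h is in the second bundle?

h = 25

U(14, 31) = 239.
Set U(19, h) = 239 and solve.
6·19 + 5h = 239 ⇒ 5h = 125 ⇒ h = 25.
Check: U(19, 25) = 239.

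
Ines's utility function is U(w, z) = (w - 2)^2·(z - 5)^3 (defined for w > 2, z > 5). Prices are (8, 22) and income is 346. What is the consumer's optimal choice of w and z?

MU_w = 2·(w−2)·(z−5)^3, MU_z = 3·(w−2)^2·(z−5)^2.
MRS = (2/3)·(z−5)/(w−2).
Tangency: set MRS = p_w/p_z = 8/22 = 4/11.
So (2/3)·(z − 5)/(w − 2) = 4/11, i.e. (z − 5) = (6/11)·(w − 2).
Rewrite the budget in excess-of-subsistence terms: 8·(w − 2) + 22·(z − 5) = 346 − 8·2 − 22·5 = 220.
Substituting, 20·(w − 2) = 220, so w − 2 = 11 and w* = 13.
Then z − 5 = (6/11)·11 = 6, so z* = 11.

w* = 13, z* = 11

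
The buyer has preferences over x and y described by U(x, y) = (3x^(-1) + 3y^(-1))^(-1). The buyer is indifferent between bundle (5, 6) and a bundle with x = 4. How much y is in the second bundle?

U depends on (x, y) only through S = 3x^(-1) + 3y^(-1), so equal utility means equal S. At (5, 6): S = 1.1.
With x = 4: 3·4^(-1) = 0.75, so 3y^(-1) = 1.1 − 0.75 = 0.35, i.e. y^(-1) = 7/60.
Hence y = 1/(7/60) = 60/7.
Check: U(4, 60/7) = 0.9091.

y = 60/7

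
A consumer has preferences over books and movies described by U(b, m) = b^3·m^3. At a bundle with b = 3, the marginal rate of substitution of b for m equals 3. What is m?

m = 9

MU_b = 3·b^2·m^3 and MU_m = 3·b^3·m^2.
MRS = MU_b/MU_m = m/b.
Substitute b = 3: MRS = m/3. Setting m/3 = 3 gives m = 3·3 = 9.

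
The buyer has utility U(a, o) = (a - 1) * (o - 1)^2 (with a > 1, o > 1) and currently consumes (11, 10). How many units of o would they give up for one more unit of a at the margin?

MRS = 0.45

MU_a = (o−1)^2, MU_o = 2·(a−1)·(o−1).
MRS = (1/2)·(o−1)/(a−1).
At (11, 10): MRS = 0.45.
So at (11, 10) the consumer would give up 0.45 units of o for one more unit of a.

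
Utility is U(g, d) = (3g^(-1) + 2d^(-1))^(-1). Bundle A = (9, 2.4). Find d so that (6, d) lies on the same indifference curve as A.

U depends on (g, d) only through S = 3g^(-1) + 2d^(-1), so equal utility means equal S. At (9, 2.4): S = 7/6.
With g = 6: 3·6^(-1) = 0.5, so 2d^(-1) = 7/6 − 0.5 = 2/3, i.e. d^(-1) = 1/3.
Hence d = 1/(1/3) = 3.
Check: U(6, 3) = 0.8571.

d = 3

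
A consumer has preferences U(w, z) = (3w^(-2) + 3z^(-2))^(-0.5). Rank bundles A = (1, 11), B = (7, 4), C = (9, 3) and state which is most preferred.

Bundle B

Evaluate utility at each bundle:
U(A) = 0.575.
U(B) = 2.005.
U(C) = 1.643.
Highest utility is B, so B ≻ C ≻ A.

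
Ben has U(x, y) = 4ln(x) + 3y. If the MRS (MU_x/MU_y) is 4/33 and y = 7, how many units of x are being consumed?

x = 11

MU_x = 4/x, MU_y = 3.
MRS = 4/x ÷ 3.
MRS depends only on x: (4/3)/x = 4/33 ⇒ x = (4/3)/(4/33) = 11.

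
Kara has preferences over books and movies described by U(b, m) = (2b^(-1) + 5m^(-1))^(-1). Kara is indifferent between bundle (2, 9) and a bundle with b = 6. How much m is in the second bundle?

m = 45/11

U depends on (b, m) only through S = 2b^(-1) + 5m^(-1), so equal utility means equal S. At (2, 9): S = 14/9.
With b = 6: 2·6^(-1) = 1/3, so 5m^(-1) = 14/9 − 1/3 = 11/9, i.e. m^(-1) = 11/45.
Hence m = 1/(11/45) = 45/11.
Check: U(6, 45/11) = 0.6429.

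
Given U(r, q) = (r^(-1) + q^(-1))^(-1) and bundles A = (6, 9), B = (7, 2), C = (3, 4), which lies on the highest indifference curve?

Evaluate utility at each bundle:
U(A) = 3.600.
U(B) = 1.556.
U(C) = 1.714.
Highest utility is A, so A ≻ C ≻ B.

Bundle A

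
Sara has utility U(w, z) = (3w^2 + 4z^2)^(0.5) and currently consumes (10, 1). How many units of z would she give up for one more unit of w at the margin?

MRS = 7.5

For CES with ρ = 2, MRS = (3/4)·(z/w)^(-1).
At (10, 1): MRS = 7.5.
The indifference curve has slope −7.5 at this bundle.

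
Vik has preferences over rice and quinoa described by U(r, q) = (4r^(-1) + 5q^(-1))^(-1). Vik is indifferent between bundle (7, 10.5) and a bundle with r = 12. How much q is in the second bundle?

q = 7

U depends on (r, q) only through S = 4r^(-1) + 5q^(-1), so equal utility means equal S. At (7, 10.5): S = 22/21.
With r = 12: 4·12^(-1) = 1/3, so 5q^(-1) = 22/21 − 1/3 = 5/7, i.e. q^(-1) = 1/7.
Hence q = 1/(1/7) = 7.
Check: U(12, 7) = 0.9545.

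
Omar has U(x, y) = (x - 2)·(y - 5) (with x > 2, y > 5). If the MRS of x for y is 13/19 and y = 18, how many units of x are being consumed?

MU_x = (y−5), MU_y = (x−2).
MRS = (y−5)/(x−2).
Substitute y = 18: MRS = 13/(x − 2). Setting this equal to 13/19 gives x − 2 = 13/(13/19) = 19, so x = 21.

x = 21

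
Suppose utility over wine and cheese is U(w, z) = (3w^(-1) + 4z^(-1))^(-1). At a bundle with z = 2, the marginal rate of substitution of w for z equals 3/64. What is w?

w = 8

For CES with ρ = -1, MRS = (3/4)·(z/w)^2.
Setting (3/4)·(2/w)^2 = 3/64 gives (2/w)^2 = 1/16, so 2/w = 0.25 and w = 8.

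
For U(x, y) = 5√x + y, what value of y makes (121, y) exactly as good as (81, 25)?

U(81, 25) = 70.
Set U(121, y) = 70 and solve.
With x = 121: √121 = 11, so y = 70 − 5·11 = 15.
Check: U(121, 15) = 70.

y = 15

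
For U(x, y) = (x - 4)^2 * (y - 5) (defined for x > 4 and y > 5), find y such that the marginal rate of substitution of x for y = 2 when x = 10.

MU_x = 2·(x−4)·(y−5), MU_y = (x−4)^2.
MRS = (2/1)·(y−5)/(x−4).
Substitute x = 10: MRS = (y − 5)/3. Setting this equal to 2 gives y − 5 = 2·3 = 6, so y = 11.

y = 11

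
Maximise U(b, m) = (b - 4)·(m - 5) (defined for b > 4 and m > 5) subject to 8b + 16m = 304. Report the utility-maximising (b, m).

b* = 16, m* = 11

MU_b = (m−5), MU_m = (b−4).
MRS = (m−5)/(b−4).
Tangency: set MRS = p_b/p_m = 8/16 = 0.5.
So (m − 5)/(b − 4) = 0.5, i.e. (m − 5) = 0.5·(b − 4).
Rewrite the budget in excess-of-subsistence terms: 8·(b − 4) + 16·(m − 5) = 304 − 8·4 − 16·5 = 192.
Substituting, 16·(b − 4) = 192, so b − 4 = 12 and b* = 16.
Then m − 5 = 0.5·12 = 6, so m* = 11.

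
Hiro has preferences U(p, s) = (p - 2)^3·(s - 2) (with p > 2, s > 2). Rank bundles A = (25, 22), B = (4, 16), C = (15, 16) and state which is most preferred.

Evaluate utility at each bundle:
U(A) = 243340.
U(B) = 112.
U(C) = 30758.
Highest utility is A, so A ≻ C ≻ B.

Bundle A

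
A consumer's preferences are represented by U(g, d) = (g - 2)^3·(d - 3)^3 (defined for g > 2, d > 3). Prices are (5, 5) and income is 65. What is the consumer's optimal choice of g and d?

MU_g = 3·(g−2)^2·(d−3)^3, MU_d = 3·(g−2)^3·(d−3)^2.
MRS = (d−3)/(g−2).
Tangency: set MRS = p_g/p_d = 5/5 = 1.
So (d − 3)/(g − 2) = 1, i.e. (d − 3) = (g − 2).
Rewrite the budget in excess-of-subsistence terms: 5·(g − 2) + 5·(d − 3) = 65 − 5·2 − 5·3 = 40.
Substituting, 10·(g − 2) = 40, so g − 2 = 4 and g* = 6.
Then d − 3 = 4, so d* = 7.

g* = 6, d* = 7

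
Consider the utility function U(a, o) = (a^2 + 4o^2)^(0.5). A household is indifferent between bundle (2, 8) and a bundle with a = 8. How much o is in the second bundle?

U depends on (a, o) only through S = a^2 + 4o^2, so equal utility means equal S. At (2, 8): S = 260.
With a = 8: 8^2 = 64, so 4o^2 = 260 − 64 = 196, i.e. o^2 = 49.
Hence o = √49 = 7.
Check: U(8, 7) = 16.1245.

o = 7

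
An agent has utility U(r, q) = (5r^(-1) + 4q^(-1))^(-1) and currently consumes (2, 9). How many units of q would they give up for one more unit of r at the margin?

MRS = 405/16

For CES with ρ = -1, MRS = (5/4)·(q/r)^2.
At (2, 9): MRS = 405/16.
So at (2, 9) the consumer would give up 405/16 units of q for one more unit of r.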